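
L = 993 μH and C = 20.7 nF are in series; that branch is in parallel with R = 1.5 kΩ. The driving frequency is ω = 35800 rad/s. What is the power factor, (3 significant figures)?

0.659

X_L = ωL = 35.5 Ω
X_C = 1/(ωC) = 1350 Ω
Branch 1: Z₁ = R = 1500 Ω
Branch 2 (series LC): Z₂ = j(X_L − X_C) = −j1310 Ω
Parallel: Z = Z₁Z₂/(Z₁+Z₂), |Z| = 988 Ω, ∠Z = -48.8°
cos φ = cos(-48.8°) = 0.659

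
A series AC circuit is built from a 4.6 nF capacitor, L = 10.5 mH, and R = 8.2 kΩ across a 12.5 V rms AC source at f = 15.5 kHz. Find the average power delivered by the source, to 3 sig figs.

ω = 2πf = 97390 rad/s
X_L = ωL = 1020 Ω
X_C = 1/(ωC) = 2230 Ω
Net reactance X = X_L − X_C = -1210 Ω
Z = 8200 − j1210 Ω
|Z| = √(8200² + 1210²) = 8290 Ω
∠Z = arctan(-1210/8200) = -8.39°
I = V/|Z| = 1.51 mA
P = VI cos φ = 12.5 × 0.00151 × cos(-8.39°) = 18.6 mW

18.6 mW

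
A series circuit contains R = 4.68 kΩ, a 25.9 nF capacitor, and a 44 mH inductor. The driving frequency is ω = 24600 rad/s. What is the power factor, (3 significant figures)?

X_L = ωL = 1080 Ω
X_C = 1/(ωC) = 1570 Ω
Net reactance X = X_L − X_C = -487 Ω
Z = 4680 − j487 Ω
|Z| = √(4680² + 487²) = 4710 Ω
∠Z = arctan(-487/4680) = -5.94°
cos φ = cos(-5.94°) = 0.995

0.995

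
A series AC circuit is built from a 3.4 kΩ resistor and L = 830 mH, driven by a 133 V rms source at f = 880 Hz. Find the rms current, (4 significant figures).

23.29 mA

ω = 2πf = 5529 rad/s
X_L = ωL = 4589 Ω
Z = 3400 + j4589 Ω
|Z| = √(3400² + 4589²) = 5711 Ω
I = V/|Z| = 133/5711 = 23.29 mA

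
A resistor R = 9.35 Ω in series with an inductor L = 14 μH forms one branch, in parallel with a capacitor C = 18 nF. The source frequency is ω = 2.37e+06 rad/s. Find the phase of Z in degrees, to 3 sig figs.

-61.9°

X_L = ωL = 33.2 Ω
X_C = 1/(ωC) = 23.4 Ω
Branch 1 (R+jX_L): Z₁ = 9.35 + j33.2 Ω, |Z₁| = 34.5 Ω
Branch 2 (−jX_C): Z₂ = −j23.4 Ω
Parallel: Z = Z₁Z₂/(Z₁+Z₂), |Z| = 59.9 Ω, ∠Z = -61.9°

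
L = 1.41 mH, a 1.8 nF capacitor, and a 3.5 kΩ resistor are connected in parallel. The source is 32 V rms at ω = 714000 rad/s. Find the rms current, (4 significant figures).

X_L = ωL = 1007 Ω
X_C = 1/(ωC) = 778.1 Ω
Parallel: admittances add. Y = 1/R + 1/(jωL) + jωC
Y = (0.0002857 + j0.0002919) S
|Y| = 0.0004085 S → |Z| = 1/|Y| = 2448 Ω, ∠Z = −∠Y = -45.61°
I = V/|Z| = 32/2448 = 13.07 mA

13.07 mA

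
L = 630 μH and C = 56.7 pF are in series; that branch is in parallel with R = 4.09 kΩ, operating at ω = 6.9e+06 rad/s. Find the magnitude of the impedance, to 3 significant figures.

X_L = ωL = 4350 Ω
X_C = 1/(ωC) = 2560 Ω
Branch 1: Z₁ = R = 4090 Ω
Branch 2 (series LC): Z₂ = j(X_L − X_C) = j1790 Ω
Parallel: Z = Z₁Z₂/(Z₁+Z₂), |Z| = 1640 Ω, ∠Z = 66.4°

1640 Ω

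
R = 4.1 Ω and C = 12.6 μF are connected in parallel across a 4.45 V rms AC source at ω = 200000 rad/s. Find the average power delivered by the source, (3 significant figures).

X_C = 1/(ωC) = 0.397 Ω
Parallel: admittances add. Y = 1/R + jωC
Y = (0.244 + j2.52) S
|Y| = 2.53 S → |Z| = 1/|Y| = 0.395 Ω, ∠Z = −∠Y = -84.5°
I = V/|Z| = 11.3 A
P = VI cos φ = 4.45 × 11.3 × cos(-84.5°) = 4.83 W

4.83 W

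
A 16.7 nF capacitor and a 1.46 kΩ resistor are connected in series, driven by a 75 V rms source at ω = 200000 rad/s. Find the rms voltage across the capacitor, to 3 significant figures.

15.1 V

X_C = 1/(ωC) = 299 Ω
Z = 1460 − j299 Ω
|Z| = √(1460² + 299²) = 1490 Ω
I = V/|Z| = 50.3 mA
V_C = I·|Z_C| = 0.0503 × 299 = 15.1 V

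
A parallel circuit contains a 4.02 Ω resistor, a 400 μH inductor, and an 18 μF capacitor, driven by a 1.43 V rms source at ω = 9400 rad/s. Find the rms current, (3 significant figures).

382 mA

X_L = ωL = 3.76 Ω
X_C = 1/(ωC) = 5.91 Ω
Parallel: admittances add. Y = 1/R + 1/(jωL) + jωC
Y = (0.249 − j0.0968) S
|Y| = 0.267 S → |Z| = 1/|Y| = 3.75 Ω, ∠Z = −∠Y = 21.3°
I = V/|Z| = 1.43/3.75 = 382 mA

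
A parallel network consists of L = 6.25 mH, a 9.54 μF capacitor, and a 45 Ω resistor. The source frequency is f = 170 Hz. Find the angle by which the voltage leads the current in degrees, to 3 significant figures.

81.0°

ω = 2πf = 1068 rad/s
X_L = ωL = 6.68 Ω
X_C = 1/(ωC) = 98.1 Ω
Parallel: admittances add. Y = 1/R + 1/(jωL) + jωC
Y = (0.0222 − j0.140) S
|Y| = 0.141 S → |Z| = 1/|Y| = 7.07 Ω, ∠Z = −∠Y = 81.0°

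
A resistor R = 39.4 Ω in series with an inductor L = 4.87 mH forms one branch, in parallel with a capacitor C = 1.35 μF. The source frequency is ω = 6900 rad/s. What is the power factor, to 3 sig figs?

0.977

X_L = ωL = 33.6 Ω
X_C = 1/(ωC) = 107 Ω
Branch 1 (R+jX_L): Z₁ = 39.4 + j33.6 Ω, |Z₁| = 51.8 Ω
Branch 2 (−jX_C): Z₂ = −j107 Ω
Parallel: Z = Z₁Z₂/(Z₁+Z₂), |Z| = 66.5 Ω, ∠Z = 12.3°
cos φ = cos(12.3°) = 0.977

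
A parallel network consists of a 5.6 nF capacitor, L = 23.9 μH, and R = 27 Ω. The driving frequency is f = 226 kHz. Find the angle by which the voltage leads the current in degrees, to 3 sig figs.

ω = 2πf = 1.42e+06 rad/s
X_L = ωL = 33.9 Ω
X_C = 1/(ωC) = 126 Ω
Parallel: admittances add. Y = 1/R + 1/(jωL) + jωC
Y = (0.0370 − j0.0215) S
|Y| = 0.0428 S → |Z| = 1/|Y| = 23.3 Ω, ∠Z = −∠Y = 30.2°

30.2°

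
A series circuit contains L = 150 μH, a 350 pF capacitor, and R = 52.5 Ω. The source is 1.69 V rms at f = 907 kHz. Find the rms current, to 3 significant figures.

4.73 mA

ω = 2πf = 5.699e+06 rad/s
X_L = ωL = 855 Ω
X_C = 1/(ωC) = 501 Ω
Net reactance X = X_L − X_C = 353 Ω
Z = 52.5 + j353 Ω
|Z| = √(52.5² + 353²) = 357 Ω
I = V/|Z| = 1.69/357 = 4.73 mA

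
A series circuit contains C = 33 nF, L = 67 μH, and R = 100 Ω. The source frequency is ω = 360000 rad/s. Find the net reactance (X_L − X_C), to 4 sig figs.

-60.06 Ω

X_L = ωL = 24.12 Ω
X_C = 1/(ωC) = 84.18 Ω
X = 24.12 − 84.18 = -60.06 Ω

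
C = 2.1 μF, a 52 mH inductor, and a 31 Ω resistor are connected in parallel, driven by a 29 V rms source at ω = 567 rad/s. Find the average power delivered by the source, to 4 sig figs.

27.13 W

X_L = ωL = 29.48 Ω
X_C = 1/(ωC) = 839.8 Ω
Parallel: admittances add. Y = 1/R + 1/(jωL) + jωC
Y = (0.03226 − j0.03273) S
|Y| = 0.04595 S → |Z| = 1/|Y| = 21.76 Ω, ∠Z = −∠Y = 45.41°
I = V/|Z| = 1.333 A
P = VI cos φ = 29 × 1.333 × cos(45.41°) = 27.13 W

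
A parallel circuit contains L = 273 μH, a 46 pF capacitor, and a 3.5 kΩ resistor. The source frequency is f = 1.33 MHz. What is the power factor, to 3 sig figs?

0.983

ω = 2πf = 8.357e+06 rad/s
X_L = ωL = 2280 Ω
X_C = 1/(ωC) = 2600 Ω
Parallel: admittances add. Y = 1/R + 1/(jωL) + jωC
Y = (0.000286 − j5.39e-05) S
|Y| = 0.000291 S → |Z| = 1/|Y| = 3440 Ω, ∠Z = −∠Y = 10.7°
cos φ = cos(10.7°) = 0.983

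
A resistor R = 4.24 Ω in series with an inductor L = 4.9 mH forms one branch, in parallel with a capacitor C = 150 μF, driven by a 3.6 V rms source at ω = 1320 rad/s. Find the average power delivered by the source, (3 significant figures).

X_L = ωL = 6.47 Ω
X_C = 1/(ωC) = 5.05 Ω
Branch 1 (R+jX_L): Z₁ = 4.24 + j6.47 Ω, |Z₁| = 7.73 Ω
Branch 2 (−jX_C): Z₂ = −j5.05 Ω
Parallel: Z = Z₁Z₂/(Z₁+Z₂), |Z| = 8.74 Ω, ∠Z = -51.7°
I = V/|Z| = 412 mA
P = VI cos φ = 3.6 × 0.412 × cos(-51.7°) = 919 mW

919 mW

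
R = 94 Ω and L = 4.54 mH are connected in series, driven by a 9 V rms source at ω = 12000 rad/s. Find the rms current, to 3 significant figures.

82.8 mA

X_L = ωL = 54.5 Ω
Z = 94.0 + j54.5 Ω
|Z| = √(94.0² + 54.5²) = 109 Ω
I = V/|Z| = 9/109 = 82.8 mA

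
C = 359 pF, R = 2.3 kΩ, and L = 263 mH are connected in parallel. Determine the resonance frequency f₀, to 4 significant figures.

16.38 kHz

ω₀ = 1/√(LC) = 1/√(0.263 × 3.59e-10) = 102900 rad/s
f₀ = ω₀/(2π) = 16.38 kHz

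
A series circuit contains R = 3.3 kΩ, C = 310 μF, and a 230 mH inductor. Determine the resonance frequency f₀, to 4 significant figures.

ω₀ = 1/√(LC) = 1/√(0.23 × 0.00031) = 118.4 rad/s
f₀ = ω₀/(2π) = 18.85 Hz

18.85 Hz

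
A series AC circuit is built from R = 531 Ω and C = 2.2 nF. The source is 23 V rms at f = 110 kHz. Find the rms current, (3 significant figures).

ω = 2πf = 691200 rad/s
X_C = 1/(ωC) = 658 Ω
Z = 531 − j658 Ω
|Z| = √(531² + 658²) = 845 Ω
I = V/|Z| = 23/845 = 27.2 mA

27.2 mA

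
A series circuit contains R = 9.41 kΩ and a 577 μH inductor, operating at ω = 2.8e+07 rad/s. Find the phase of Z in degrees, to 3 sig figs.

59.8°

X_L = ωL = 16200 Ω
Z = 9410 + j16200 Ω
|Z| = √(9410² + 16200²) = 18700 Ω
∠Z = arctan(16200/9410) = 59.8°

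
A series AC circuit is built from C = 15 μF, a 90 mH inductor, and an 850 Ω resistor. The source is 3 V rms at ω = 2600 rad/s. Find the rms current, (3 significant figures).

3.43 mA

X_L = ωL = 234 Ω
X_C = 1/(ωC) = 25.6 Ω
Net reactance X = X_L − X_C = 208 Ω
Z = 850 + j208 Ω
|Z| = √(850² + 208²) = 875 Ω
I = V/|Z| = 3/875 = 3.43 mA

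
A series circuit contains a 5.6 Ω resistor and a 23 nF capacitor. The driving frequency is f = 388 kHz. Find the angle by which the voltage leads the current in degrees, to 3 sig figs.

-72.6°

ω = 2πf = 2.438e+06 rad/s
X_C = 1/(ωC) = 17.8 Ω
Z = 5.60 − j17.8 Ω
|Z| = √(5.60² + 17.8²) = 18.7 Ω
∠Z = arctan(-17.8/5.60) = -72.6°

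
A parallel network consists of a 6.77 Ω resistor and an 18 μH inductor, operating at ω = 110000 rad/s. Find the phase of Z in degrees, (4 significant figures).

73.70°

X_L = ωL = 1.980 Ω
Parallel: admittances add. Y = 1/R + 1/(jωL)
Y = (0.1477 − j0.5051) S
|Y| = 0.5262 S → |Z| = 1/|Y| = 1.900 Ω, ∠Z = −∠Y = 73.70°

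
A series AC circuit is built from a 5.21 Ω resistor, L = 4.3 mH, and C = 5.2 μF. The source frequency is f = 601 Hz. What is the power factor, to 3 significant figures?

0.149

ω = 2πf = 3776 rad/s
X_L = ωL = 16.2 Ω
X_C = 1/(ωC) = 50.9 Ω
Net reactance X = X_L − X_C = -34.7 Ω
Z = 5.21 − j34.7 Ω
|Z| = √(5.21² + 34.7²) = 35.1 Ω
∠Z = arctan(-34.7/5.21) = -81.5°
cos φ = cos(-81.5°) = 0.149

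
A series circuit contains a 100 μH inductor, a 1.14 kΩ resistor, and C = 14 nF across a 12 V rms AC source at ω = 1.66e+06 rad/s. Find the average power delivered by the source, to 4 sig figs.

124.9 mW

X_L = ωL = 166.0 Ω
X_C = 1/(ωC) = 43.03 Ω
Net reactance X = X_L − X_C = 123.0 Ω
Z = 1140 + j123.0 Ω
|Z| = √(1140² + 123.0²) = 1147 Ω
∠Z = arctan(123.0/1140) = 6.157°
I = V/|Z| = 10.47 mA
P = VI cos φ = 12 × 0.01047 × cos(6.157°) = 124.9 mW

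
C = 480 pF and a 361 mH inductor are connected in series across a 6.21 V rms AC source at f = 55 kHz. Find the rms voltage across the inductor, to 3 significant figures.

6.53 V

ω = 2πf = 345600 rad/s
X_L = ωL = 125000 Ω
X_C = 1/(ωC) = 6030 Ω
Net reactance X = X_L − X_C = 119000 Ω
Z = j119000 Ω
|Z| = √(0² + 119000²) = 119000 Ω
I = V/|Z| = 52.3 μA
V_L = I·|Z_L| = 5.23e-05 × 125000 = 6.53 V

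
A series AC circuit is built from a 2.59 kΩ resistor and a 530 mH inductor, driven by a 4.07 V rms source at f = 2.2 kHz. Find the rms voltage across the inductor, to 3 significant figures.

ω = 2πf = 13820 rad/s
X_L = ωL = 7330 Ω
Z = 2590 + j7330 Ω
|Z| = √(2590² + 7330²) = 7770 Ω
I = V/|Z| = 524 μA
V_L = I·|Z_L| = 0.000524 × 7330 = 3.84 V

3.84 V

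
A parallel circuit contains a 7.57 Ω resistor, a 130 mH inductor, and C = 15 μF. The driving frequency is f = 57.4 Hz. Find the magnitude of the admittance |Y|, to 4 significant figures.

ω = 2πf = 360.7 rad/s
X_L = ωL = 46.89 Ω
X_C = 1/(ωC) = 184.8 Ω
Parallel: admittances add. Y = 1/R + 1/(jωL) + jωC
Y = (0.1321 − j0.01592) S
|Y| = 0.1331 S → |Z| = 1/|Y| = 7.516 Ω, ∠Z = −∠Y = 6.871°

133.1 mS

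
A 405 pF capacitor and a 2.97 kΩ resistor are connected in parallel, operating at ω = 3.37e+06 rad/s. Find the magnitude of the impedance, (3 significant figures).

711 Ω

X_C = 1/(ωC) = 733 Ω
Parallel: admittances add. Y = 1/R + jωC
Y = (0.000337 + j0.00136) S
|Y| = 0.00141 S → |Z| = 1/|Y| = 711 Ω, ∠Z = −∠Y = -76.1°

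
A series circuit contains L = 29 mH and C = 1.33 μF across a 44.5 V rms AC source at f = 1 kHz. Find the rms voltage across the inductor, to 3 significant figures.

ω = 2πf = 6283 rad/s
X_L = ωL = 182 Ω
X_C = 1/(ωC) = 120 Ω
Net reactance X = X_L − X_C = 62.5 Ω
Z = j62.5 Ω
|Z| = √(0² + 62.5²) = 62.5 Ω
I = V/|Z| = 711 mA
V_L = I·|Z_L| = 0.711 × 182 = 130 V

130 V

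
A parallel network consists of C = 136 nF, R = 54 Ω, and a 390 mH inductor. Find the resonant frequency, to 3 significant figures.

ω₀ = 1/√(LC) = 1/√(0.39 × 1.36e-07) = 4342 rad/s
f₀ = ω₀/(2π) = 691 Hz

691 Hz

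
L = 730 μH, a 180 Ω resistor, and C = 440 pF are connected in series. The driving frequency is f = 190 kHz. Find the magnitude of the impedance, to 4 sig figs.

ω = 2πf = 1.194e+06 rad/s
X_L = ωL = 871.5 Ω
X_C = 1/(ωC) = 1904 Ω
Net reactance X = X_L − X_C = -1032 Ω
Z = 180.0 − j1032 Ω
|Z| = √(180.0² + 1032²) = 1048 Ω

1048 Ω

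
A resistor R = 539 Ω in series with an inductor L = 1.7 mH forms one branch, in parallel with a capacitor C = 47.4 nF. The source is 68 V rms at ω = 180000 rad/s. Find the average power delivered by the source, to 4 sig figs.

X_L = ωL = 306.0 Ω
X_C = 1/(ωC) = 117.2 Ω
Branch 1 (R+jX_L): Z₁ = 539.0 + j306.0 Ω, |Z₁| = 619.8 Ω
Branch 2 (−jX_C): Z₂ = −j117.2 Ω
Parallel: Z = Z₁Z₂/(Z₁+Z₂), |Z| = 127.2 Ω, ∠Z = -79.72°
I = V/|Z| = 534.6 mA
P = VI cos φ = 68 × 0.5346 × cos(-79.72°) = 6.488 W

6.488 W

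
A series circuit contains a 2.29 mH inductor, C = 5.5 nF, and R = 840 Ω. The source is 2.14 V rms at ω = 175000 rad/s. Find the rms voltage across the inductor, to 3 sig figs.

0.813 V

X_L = ωL = 401 Ω
X_C = 1/(ωC) = 1040 Ω
Net reactance X = X_L − X_C = -638 Ω
Z = 840 − j638 Ω
|Z| = √(840² + 638²) = 1050 Ω
I = V/|Z| = 2.03 mA
V_L = I·|Z_L| = 0.00203 × 401 = 0.813 V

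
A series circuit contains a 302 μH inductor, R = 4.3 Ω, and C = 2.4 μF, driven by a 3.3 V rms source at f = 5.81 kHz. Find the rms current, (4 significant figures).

ω = 2πf = 36510 rad/s
X_L = ωL = 11.02 Ω
X_C = 1/(ωC) = 11.41 Ω
Net reactance X = X_L − X_C = -0.3893 Ω
Z = 4.300 − j0.3893 Ω
|Z| = √(4.300² + 0.3893²) = 4.318 Ω
I = V/|Z| = 3.3/4.318 = 764.3 mA

764.3 mA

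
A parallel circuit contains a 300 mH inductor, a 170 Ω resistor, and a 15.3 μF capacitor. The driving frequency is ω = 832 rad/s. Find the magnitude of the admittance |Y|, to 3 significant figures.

10.5 mS

X_L = ωL = 250 Ω
X_C = 1/(ωC) = 78.6 Ω
Parallel: admittances add. Y = 1/R + 1/(jωL) + jωC
Y = (0.00588 + j0.00872) S
|Y| = 0.0105 S → |Z| = 1/|Y| = 95.0 Ω, ∠Z = −∠Y = -56.0°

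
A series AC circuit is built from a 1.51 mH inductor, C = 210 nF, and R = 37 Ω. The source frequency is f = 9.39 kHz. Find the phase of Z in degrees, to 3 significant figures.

ω = 2πf = 59000 rad/s
X_L = ωL = 89.1 Ω
X_C = 1/(ωC) = 80.7 Ω
Net reactance X = X_L − X_C = 8.38 Ω
Z = 37.0 + j8.38 Ω
|Z| = √(37.0² + 8.38²) = 37.9 Ω
∠Z = arctan(8.38/37.0) = 12.8°

12.8°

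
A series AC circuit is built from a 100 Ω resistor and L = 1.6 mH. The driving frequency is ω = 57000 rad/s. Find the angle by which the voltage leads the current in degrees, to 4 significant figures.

42.36°

X_L = ωL = 91.20 Ω
Z = 100.0 + j91.20 Ω
|Z| = √(100.0² + 91.20²) = 135.3 Ω
∠Z = arctan(91.20/100.0) = 42.36°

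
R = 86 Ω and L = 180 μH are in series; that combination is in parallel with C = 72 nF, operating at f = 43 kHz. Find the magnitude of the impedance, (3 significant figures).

59.0 Ω

ω = 2πf = 270200 rad/s
X_L = ωL = 48.6 Ω
X_C = 1/(ωC) = 51.4 Ω
Branch 1 (R+jX_L): Z₁ = 86.0 + j48.6 Ω, |Z₁| = 98.8 Ω
Branch 2 (−jX_C): Z₂ = −j51.4 Ω
Parallel: Z = Z₁Z₂/(Z₁+Z₂), |Z| = 59.0 Ω, ∠Z = -58.7°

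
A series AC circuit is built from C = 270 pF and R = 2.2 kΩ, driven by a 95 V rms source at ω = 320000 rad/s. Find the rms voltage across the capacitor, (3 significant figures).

X_C = 1/(ωC) = 11600 Ω
Z = 2200 − j11600 Ω
|Z| = √(2200² + 11600²) = 11800 Ω
I = V/|Z| = 8.06 mA
V_C = I·|Z_C| = 0.00806 × 11600 = 93.3 V

93.3 V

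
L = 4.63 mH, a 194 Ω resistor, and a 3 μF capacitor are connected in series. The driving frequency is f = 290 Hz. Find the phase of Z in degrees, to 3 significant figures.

-42.0°

ω = 2πf = 1822 rad/s
X_L = ωL = 8.44 Ω
X_C = 1/(ωC) = 183 Ω
Net reactance X = X_L − X_C = -175 Ω
Z = 194 − j175 Ω
|Z| = √(194² + 175²) = 261 Ω
∠Z = arctan(-175/194) = -42.0°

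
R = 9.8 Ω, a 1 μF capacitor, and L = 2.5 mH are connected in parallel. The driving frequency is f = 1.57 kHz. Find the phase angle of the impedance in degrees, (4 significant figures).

ω = 2πf = 9865 rad/s
X_L = ωL = 24.66 Ω
X_C = 1/(ωC) = 101.4 Ω
Parallel: admittances add. Y = 1/R + 1/(jωL) + jωC
Y = (0.1020 − j0.03068) S
|Y| = 0.1066 S → |Z| = 1/|Y| = 9.385 Ω, ∠Z = −∠Y = 16.74°

16.74°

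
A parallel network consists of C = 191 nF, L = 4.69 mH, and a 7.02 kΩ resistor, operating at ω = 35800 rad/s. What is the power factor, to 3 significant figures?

X_L = ωL = 168 Ω
X_C = 1/(ωC) = 146 Ω
Parallel: admittances add. Y = 1/R + 1/(jωL) + jωC
Y = (0.000142 + j0.000882) S
|Y| = 0.000893 S → |Z| = 1/|Y| = 1120 Ω, ∠Z = −∠Y = -80.8°
cos φ = cos(-80.8°) = 0.159

0.159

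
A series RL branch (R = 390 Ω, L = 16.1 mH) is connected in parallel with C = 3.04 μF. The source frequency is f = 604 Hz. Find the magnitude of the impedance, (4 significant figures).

ω = 2πf = 3795 rad/s
X_L = ωL = 61.10 Ω
X_C = 1/(ωC) = 86.68 Ω
Branch 1 (R+jX_L): Z₁ = 390.0 + j61.10 Ω, |Z₁| = 394.8 Ω
Branch 2 (−jX_C): Z₂ = −j86.68 Ω
Parallel: Z = Z₁Z₂/(Z₁+Z₂), |Z| = 87.55 Ω, ∠Z = -77.34°

87.55 Ω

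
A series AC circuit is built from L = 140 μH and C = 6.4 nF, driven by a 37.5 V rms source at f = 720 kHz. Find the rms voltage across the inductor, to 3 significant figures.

ω = 2πf = 4.524e+06 rad/s
X_L = ωL = 633 Ω
X_C = 1/(ωC) = 34.5 Ω
Net reactance X = X_L − X_C = 599 Ω
Z = j599 Ω
|Z| = √(0² + 599²) = 599 Ω
I = V/|Z| = 62.6 mA
V_L = I·|Z_L| = 0.0626 × 633 = 39.7 V

39.7 V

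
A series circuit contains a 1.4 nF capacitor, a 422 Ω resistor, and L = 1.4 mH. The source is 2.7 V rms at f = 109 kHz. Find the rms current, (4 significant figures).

ω = 2πf = 684900 rad/s
X_L = ωL = 958.8 Ω
X_C = 1/(ωC) = 1043 Ω
Net reactance X = X_L − X_C = -84.14 Ω
Z = 422.0 − j84.14 Ω
|Z| = √(422.0² + 84.14²) = 430.3 Ω
I = V/|Z| = 2.7/430.3 = 6.275 mA

6.275 mA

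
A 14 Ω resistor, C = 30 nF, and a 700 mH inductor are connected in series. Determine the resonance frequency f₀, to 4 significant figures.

ω₀ = 1/√(LC) = 1/√(0.7 × 3e-08) = 6901 rad/s
f₀ = ω₀/(2π) = 1.098 kHz

1.098 kHz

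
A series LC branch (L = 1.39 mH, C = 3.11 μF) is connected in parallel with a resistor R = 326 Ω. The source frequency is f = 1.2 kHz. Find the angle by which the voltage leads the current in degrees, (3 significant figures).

ω = 2πf = 7540 rad/s
X_L = ωL = 10.5 Ω
X_C = 1/(ωC) = 42.6 Ω
Branch 1: Z₁ = R = 326 Ω
Branch 2 (series LC): Z₂ = j(X_L − X_C) = −j32.2 Ω
Parallel: Z = Z₁Z₂/(Z₁+Z₂), |Z| = 32.0 Ω, ∠Z = -84.4°

-84.4°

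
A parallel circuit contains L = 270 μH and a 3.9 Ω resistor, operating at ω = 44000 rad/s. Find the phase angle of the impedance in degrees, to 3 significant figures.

X_L = ωL = 11.9 Ω
Parallel: admittances add. Y = 1/R + 1/(jωL)
Y = (0.256 − j0.0842) S
|Y| = 0.270 S → |Z| = 1/|Y| = 3.71 Ω, ∠Z = −∠Y = 18.2°

18.2°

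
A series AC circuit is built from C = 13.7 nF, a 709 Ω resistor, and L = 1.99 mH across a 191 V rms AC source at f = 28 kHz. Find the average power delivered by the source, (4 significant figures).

51.03 W

ω = 2πf = 175900 rad/s
X_L = ωL = 350.1 Ω
X_C = 1/(ωC) = 414.9 Ω
Net reactance X = X_L − X_C = -64.80 Ω
Z = 709.0 − j64.80 Ω
|Z| = √(709.0² + 64.80²) = 712.0 Ω
∠Z = arctan(-64.80/709.0) = -5.222°
I = V/|Z| = 268.3 mA
P = VI cos φ = 191 × 0.2683 × cos(-5.222°) = 51.03 W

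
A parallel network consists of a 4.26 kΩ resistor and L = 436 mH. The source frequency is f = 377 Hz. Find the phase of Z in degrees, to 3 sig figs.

76.4°

ω = 2πf = 2369 rad/s
X_L = ωL = 1030 Ω
Parallel: admittances add. Y = 1/R + 1/(jωL)
Y = (0.000235 − j0.000968) S
|Y| = 0.000996 S → |Z| = 1/|Y| = 1000 Ω, ∠Z = −∠Y = 76.4°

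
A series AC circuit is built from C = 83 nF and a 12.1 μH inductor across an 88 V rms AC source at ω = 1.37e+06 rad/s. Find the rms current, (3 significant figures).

X_L = ωL = 16.6 Ω
X_C = 1/(ωC) = 8.79 Ω
Net reactance X = X_L − X_C = 7.78 Ω
Z = j7.78 Ω
|Z| = √(0² + 7.78²) = 7.78 Ω
I = V/|Z| = 88/7.78 = 11.3 A

11.3 A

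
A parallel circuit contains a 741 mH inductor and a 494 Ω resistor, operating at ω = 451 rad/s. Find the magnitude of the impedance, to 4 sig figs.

276.8 Ω

X_L = ωL = 334.2 Ω
Parallel: admittances add. Y = 1/R + 1/(jωL)
Y = (0.002024 − j0.002992) S
|Y| = 0.003613 S → |Z| = 1/|Y| = 276.8 Ω, ∠Z = −∠Y = 55.92°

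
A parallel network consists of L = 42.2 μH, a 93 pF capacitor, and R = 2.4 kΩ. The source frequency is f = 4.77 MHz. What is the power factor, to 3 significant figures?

ω = 2πf = 2.997e+07 rad/s
X_L = ωL = 1260 Ω
X_C = 1/(ωC) = 359 Ω
Parallel: admittances add. Y = 1/R + 1/(jωL) + jωC
Y = (0.000417 + j0.00200) S
|Y| = 0.00204 S → |Z| = 1/|Y| = 490 Ω, ∠Z = −∠Y = -78.2°
cos φ = cos(-78.2°) = 0.204

0.204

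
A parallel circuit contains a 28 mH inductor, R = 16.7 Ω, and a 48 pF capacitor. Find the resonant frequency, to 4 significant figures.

137.3 kHz

ω₀ = 1/√(LC) = 1/√(0.028 × 4.8e-11) = 862600 rad/s
f₀ = ω₀/(2π) = 137.3 kHz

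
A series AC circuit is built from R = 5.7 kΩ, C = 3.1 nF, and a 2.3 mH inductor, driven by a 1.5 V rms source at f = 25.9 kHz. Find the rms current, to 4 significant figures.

253.3 μA

ω = 2πf = 162700 rad/s
X_L = ωL = 374.3 Ω
X_C = 1/(ωC) = 1982 Ω
Net reactance X = X_L − X_C = -1608 Ω
Z = 5700 − j1608 Ω
|Z| = √(5700² + 1608²) = 5922 Ω
I = V/|Z| = 1.5/5922 = 253.3 μA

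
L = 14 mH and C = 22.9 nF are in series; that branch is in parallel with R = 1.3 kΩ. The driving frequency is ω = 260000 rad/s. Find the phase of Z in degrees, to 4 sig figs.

X_L = ωL = 3640 Ω
X_C = 1/(ωC) = 168.0 Ω
Branch 1: Z₁ = R = 1300 Ω
Branch 2 (series LC): Z₂ = j(X_L − X_C) = j3472 Ω
Parallel: Z = Z₁Z₂/(Z₁+Z₂), |Z| = 1217 Ω, ∠Z = 20.53°

20.53°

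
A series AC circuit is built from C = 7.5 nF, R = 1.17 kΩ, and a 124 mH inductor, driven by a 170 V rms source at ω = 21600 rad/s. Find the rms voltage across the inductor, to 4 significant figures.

123.6 V

X_L = ωL = 2678 Ω
X_C = 1/(ωC) = 6173 Ω
Net reactance X = X_L − X_C = -3494 Ω
Z = 1170 − j3494 Ω
|Z| = √(1170² + 3494²) = 3685 Ω
I = V/|Z| = 46.13 mA
V_L = I·|Z_L| = 0.04613 × 2678 = 123.6 V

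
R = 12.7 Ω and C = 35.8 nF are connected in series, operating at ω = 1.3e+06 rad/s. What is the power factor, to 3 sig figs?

0.509

X_C = 1/(ωC) = 21.5 Ω
Z = 12.7 − j21.5 Ω
|Z| = √(12.7² + 21.5²) = 25.0 Ω
∠Z = arctan(-21.5/12.7) = -59.4°
cos φ = cos(-59.4°) = 0.509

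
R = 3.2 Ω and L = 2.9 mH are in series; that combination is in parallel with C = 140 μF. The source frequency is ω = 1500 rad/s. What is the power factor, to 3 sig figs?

X_L = ωL = 4.35 Ω
X_C = 1/(ωC) = 4.76 Ω
Branch 1 (R+jX_L): Z₁ = 3.20 + j4.35 Ω, |Z₁| = 5.40 Ω
Branch 2 (−jX_C): Z₂ = −j4.76 Ω
Parallel: Z = Z₁Z₂/(Z₁+Z₂), |Z| = 7.97 Ω, ∠Z = -29.0°
cos φ = cos(-29.0°) = 0.875

0.875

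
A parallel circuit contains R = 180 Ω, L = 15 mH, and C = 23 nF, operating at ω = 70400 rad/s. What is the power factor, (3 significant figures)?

0.993

X_L = ωL = 1060 Ω
X_C = 1/(ωC) = 618 Ω
Parallel: admittances add. Y = 1/R + 1/(jωL) + jωC
Y = (0.00556 + j0.000672) S
|Y| = 0.00560 S → |Z| = 1/|Y| = 179 Ω, ∠Z = −∠Y = -6.90°
cos φ = cos(-6.90°) = 0.993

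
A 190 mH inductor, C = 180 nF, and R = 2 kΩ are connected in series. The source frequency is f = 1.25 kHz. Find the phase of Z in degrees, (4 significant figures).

21.43°

ω = 2πf = 7854 rad/s
X_L = ωL = 1492 Ω
X_C = 1/(ωC) = 707.4 Ω
Net reactance X = X_L − X_C = 784.9 Ω
Z = 2000 + j784.9 Ω
|Z| = √(2000² + 784.9²) = 2149 Ω
∠Z = arctan(784.9/2000) = 21.43°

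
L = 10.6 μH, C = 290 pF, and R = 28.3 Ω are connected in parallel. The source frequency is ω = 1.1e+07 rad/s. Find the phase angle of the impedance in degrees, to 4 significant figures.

8.667°

X_L = ωL = 116.6 Ω
X_C = 1/(ωC) = 313.5 Ω
Parallel: admittances add. Y = 1/R + 1/(jωL) + jωC
Y = (0.03534 − j0.005386) S
|Y| = 0.03574 S → |Z| = 1/|Y| = 27.98 Ω, ∠Z = −∠Y = 8.667°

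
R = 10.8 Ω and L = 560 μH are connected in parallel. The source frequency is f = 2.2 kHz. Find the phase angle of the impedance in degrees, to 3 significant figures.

54.4°

ω = 2πf = 13820 rad/s
X_L = ωL = 7.74 Ω
Parallel: admittances add. Y = 1/R + 1/(jωL)
Y = (0.0926 − j0.129) S
|Y| = 0.159 S → |Z| = 1/|Y| = 6.29 Ω, ∠Z = −∠Y = 54.4°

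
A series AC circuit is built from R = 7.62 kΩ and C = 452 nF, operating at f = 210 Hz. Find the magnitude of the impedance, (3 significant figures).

ω = 2πf = 1319 rad/s
X_C = 1/(ωC) = 1680 Ω
Z = 7620 − j1680 Ω
|Z| = √(7620² + 1680²) = 7800 Ω

7800 Ω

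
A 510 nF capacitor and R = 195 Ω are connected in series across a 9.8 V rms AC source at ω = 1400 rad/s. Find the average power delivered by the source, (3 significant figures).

X_C = 1/(ωC) = 1400 Ω
Z = 195 − j1400 Ω
|Z| = √(195² + 1400²) = 1410 Ω
∠Z = arctan(-1400/195) = -82.1°
I = V/|Z| = 6.93 mA
P = VI cos φ = 9.8 × 0.00693 × cos(-82.1°) = 9.37 mW

9.37 mW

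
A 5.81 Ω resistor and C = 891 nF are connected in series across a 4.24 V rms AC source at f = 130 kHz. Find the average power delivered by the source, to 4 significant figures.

ω = 2πf = 816800 rad/s
X_C = 1/(ωC) = 1.374 Ω
Z = 5.810 − j1.374 Ω
|Z| = √(5.810² + 1.374²) = 5.970 Ω
∠Z = arctan(-1.374/5.810) = -13.31°
I = V/|Z| = 710.2 mA
P = VI cos φ = 4.24 × 0.7102 × cos(-13.31°) = 2.930 W

2.930 W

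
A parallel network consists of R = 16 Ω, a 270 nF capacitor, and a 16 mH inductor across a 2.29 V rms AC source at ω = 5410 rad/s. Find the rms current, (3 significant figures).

145 mA

X_L = ωL = 86.6 Ω
X_C = 1/(ωC) = 685 Ω
Parallel: admittances add. Y = 1/R + 1/(jωL) + jωC
Y = (0.0625 − j0.0101) S
|Y| = 0.0633 S → |Z| = 1/|Y| = 15.8 Ω, ∠Z = −∠Y = 9.17°
I = V/|Z| = 2.29/15.8 = 145 mA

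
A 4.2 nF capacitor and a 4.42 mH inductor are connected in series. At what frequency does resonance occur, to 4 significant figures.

36.94 kHz

ω₀ = 1/√(LC) = 1/√(0.00442 × 4.2e-09) = 232100 rad/s
f₀ = ω₀/(2π) = 36.94 kHz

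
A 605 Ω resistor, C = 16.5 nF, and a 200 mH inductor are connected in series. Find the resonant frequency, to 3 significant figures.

ω₀ = 1/√(LC) = 1/√(0.2 × 1.65e-08) = 17410 rad/s
f₀ = ω₀/(2π) = 2.77 kHz

2.77 kHz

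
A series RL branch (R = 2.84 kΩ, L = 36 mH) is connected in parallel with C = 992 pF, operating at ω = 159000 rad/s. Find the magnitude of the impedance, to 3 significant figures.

X_L = ωL = 5720 Ω
X_C = 1/(ωC) = 6340 Ω
Branch 1 (R+jX_L): Z₁ = 2840 + j5720 Ω, |Z₁| = 6390 Ω
Branch 2 (−jX_C): Z₂ = −j6340 Ω
Parallel: Z = Z₁Z₂/(Z₁+Z₂), |Z| = 13900 Ω, ∠Z = -14.2°

13900 Ω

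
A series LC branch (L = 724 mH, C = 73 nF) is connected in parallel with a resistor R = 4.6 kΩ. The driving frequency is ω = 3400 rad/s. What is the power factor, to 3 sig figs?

0.323

X_L = ωL = 2460 Ω
X_C = 1/(ωC) = 4030 Ω
Branch 1: Z₁ = R = 4600 Ω
Branch 2 (series LC): Z₂ = j(X_L − X_C) = −j1570 Ω
Parallel: Z = Z₁Z₂/(Z₁+Z₂), |Z| = 1480 Ω, ∠Z = -71.2°
cos φ = cos(-71.2°) = 0.323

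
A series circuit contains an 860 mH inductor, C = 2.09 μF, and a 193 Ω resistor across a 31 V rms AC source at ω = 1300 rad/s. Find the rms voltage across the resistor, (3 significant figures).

7.73 V

X_L = ωL = 1120 Ω
X_C = 1/(ωC) = 368 Ω
Net reactance X = X_L − X_C = 750 Ω
Z = 193 + j750 Ω
|Z| = √(193² + 750²) = 774 Ω
I = V/|Z| = 40.0 mA
V_R = I·|Z_R| = 0.0400 × 193 = 7.73 V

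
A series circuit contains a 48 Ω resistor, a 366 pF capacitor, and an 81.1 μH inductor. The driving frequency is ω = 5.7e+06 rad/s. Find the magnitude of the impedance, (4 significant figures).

X_L = ωL = 462.3 Ω
X_C = 1/(ωC) = 479.3 Ω
Net reactance X = X_L − X_C = -17.07 Ω
Z = 48.00 − j17.07 Ω
|Z| = √(48.00² + 17.07²) = 50.95 Ω

50.95 Ω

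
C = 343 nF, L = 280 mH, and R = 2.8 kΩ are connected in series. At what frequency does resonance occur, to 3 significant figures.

514 Hz

ω₀ = 1/√(LC) = 1/√(0.28 × 3.43e-07) = 3227 rad/s
f₀ = ω₀/(2π) = 514 Hz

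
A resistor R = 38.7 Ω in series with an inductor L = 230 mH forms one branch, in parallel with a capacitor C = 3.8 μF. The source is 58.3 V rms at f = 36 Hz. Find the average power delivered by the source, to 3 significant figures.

ω = 2πf = 226.2 rad/s
X_L = ωL = 52.0 Ω
X_C = 1/(ωC) = 1160 Ω
Branch 1 (R+jX_L): Z₁ = 38.7 + j52.0 Ω, |Z₁| = 64.8 Ω
Branch 2 (−jX_C): Z₂ = −j1160 Ω
Parallel: Z = Z₁Z₂/(Z₁+Z₂), |Z| = 67.8 Ω, ∠Z = 51.4°
I = V/|Z| = 859 mA
P = VI cos φ = 58.3 × 0.859 × cos(51.4°) = 31.3 W

31.3 W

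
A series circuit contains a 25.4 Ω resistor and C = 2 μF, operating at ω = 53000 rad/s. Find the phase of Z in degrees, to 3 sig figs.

X_C = 1/(ωC) = 9.43 Ω
Z = 25.4 − j9.43 Ω
|Z| = √(25.4² + 9.43²) = 27.1 Ω
∠Z = arctan(-9.43/25.4) = -20.4°

-20.4°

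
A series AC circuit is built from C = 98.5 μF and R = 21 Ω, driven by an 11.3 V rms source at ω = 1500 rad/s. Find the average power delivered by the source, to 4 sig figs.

5.508 W

X_C = 1/(ωC) = 6.768 Ω
Z = 21.00 − j6.768 Ω
|Z| = √(21.00² + 6.768²) = 22.06 Ω
∠Z = arctan(-6.768/21.00) = -17.86°
I = V/|Z| = 512.2 mA
P = VI cos φ = 11.3 × 0.5122 × cos(-17.86°) = 5.508 W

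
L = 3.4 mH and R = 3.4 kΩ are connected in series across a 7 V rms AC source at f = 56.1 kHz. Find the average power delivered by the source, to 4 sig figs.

12.82 mW

ω = 2πf = 352500 rad/s
X_L = ωL = 1198 Ω
Z = 3400 + j1198 Ω
|Z| = √(3400² + 1198²) = 3605 Ω
∠Z = arctan(1198/3400) = 19.42°
I = V/|Z| = 1.942 mA
P = VI cos φ = 7 × 0.001942 × cos(19.42°) = 12.82 mW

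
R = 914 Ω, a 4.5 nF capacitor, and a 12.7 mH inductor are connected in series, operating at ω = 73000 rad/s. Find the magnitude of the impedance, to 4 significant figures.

2306 Ω

X_L = ωL = 927.1 Ω
X_C = 1/(ωC) = 3044 Ω
Net reactance X = X_L − X_C = -2117 Ω
Z = 914.0 − j2117 Ω
|Z| = √(914.0² + 2117²) = 2306 Ω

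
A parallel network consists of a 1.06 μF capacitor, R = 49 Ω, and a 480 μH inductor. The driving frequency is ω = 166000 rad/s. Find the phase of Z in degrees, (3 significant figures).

-82.9°

X_L = ωL = 79.7 Ω
X_C = 1/(ωC) = 5.68 Ω
Parallel: admittances add. Y = 1/R + 1/(jωL) + jωC
Y = (0.0204 + j0.163) S
|Y| = 0.165 S → |Z| = 1/|Y| = 6.07 Ω, ∠Z = −∠Y = -82.9°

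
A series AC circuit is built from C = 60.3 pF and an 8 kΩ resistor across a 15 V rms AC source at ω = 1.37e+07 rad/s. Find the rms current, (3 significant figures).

1.85 mA

X_C = 1/(ωC) = 1210 Ω
Z = 8000 − j1210 Ω
|Z| = √(8000² + 1210²) = 8090 Ω
I = V/|Z| = 15/8090 = 1.85 mA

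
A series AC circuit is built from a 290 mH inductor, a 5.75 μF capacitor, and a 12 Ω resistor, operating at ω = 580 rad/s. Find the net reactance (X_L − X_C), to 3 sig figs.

X_L = ωL = 168 Ω
X_C = 1/(ωC) = 300 Ω
X = 168 − 300 = -132 Ω

-132 Ω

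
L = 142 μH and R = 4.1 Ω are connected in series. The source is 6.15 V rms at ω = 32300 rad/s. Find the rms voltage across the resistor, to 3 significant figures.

4.10 V

X_L = ωL = 4.59 Ω
Z = 4.10 + j4.59 Ω
|Z| = √(4.10² + 4.59²) = 6.15 Ω
I = V/|Z| = 1000 mA
V_R = I·|Z_R| = 1.00 × 4.10 = 4.10 V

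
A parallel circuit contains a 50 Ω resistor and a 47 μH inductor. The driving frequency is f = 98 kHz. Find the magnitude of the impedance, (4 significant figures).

25.05 Ω

ω = 2πf = 615800 rad/s
X_L = ωL = 28.94 Ω
Parallel: admittances add. Y = 1/R + 1/(jωL)
Y = (0.02000 − j0.03455) S
|Y| = 0.03992 S → |Z| = 1/|Y| = 25.05 Ω, ∠Z = −∠Y = 59.94°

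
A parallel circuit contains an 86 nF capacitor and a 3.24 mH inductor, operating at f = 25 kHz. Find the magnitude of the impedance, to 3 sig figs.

86.6 Ω

ω = 2πf = 157100 rad/s
X_L = ωL = 509 Ω
X_C = 1/(ωC) = 74.0 Ω
Parallel: admittances add. Y = 1/(jωL) + jωC
Y = (0 + j0.0115) S
|Y| = 0.0115 S → |Z| = 1/|Y| = 86.6 Ω, ∠Z = −∠Y = -90.0°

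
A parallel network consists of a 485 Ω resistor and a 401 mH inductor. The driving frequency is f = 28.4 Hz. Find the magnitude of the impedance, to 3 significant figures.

70.8 Ω

ω = 2πf = 178.4 rad/s
X_L = ωL = 71.6 Ω
Parallel: admittances add. Y = 1/R + 1/(jωL)
Y = (0.00206 − j0.0140) S
|Y| = 0.0141 S → |Z| = 1/|Y| = 70.8 Ω, ∠Z = −∠Y = 81.6°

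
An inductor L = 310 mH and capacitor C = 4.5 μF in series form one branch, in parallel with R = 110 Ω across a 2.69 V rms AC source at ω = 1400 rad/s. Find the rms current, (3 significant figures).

X_L = ωL = 434 Ω
X_C = 1/(ωC) = 159 Ω
Branch 1: Z₁ = R = 110 Ω
Branch 2 (series LC): Z₂ = j(X_L − X_C) = j275 Ω
Parallel: Z = Z₁Z₂/(Z₁+Z₂), |Z| = 102 Ω, ∠Z = 21.8°
I = V/|Z| = 2.69/102 = 26.3 mA

26.3 mA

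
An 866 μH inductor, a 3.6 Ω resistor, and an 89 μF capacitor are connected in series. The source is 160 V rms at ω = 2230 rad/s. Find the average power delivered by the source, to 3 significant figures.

4.08 kW

X_L = ωL = 1.93 Ω
X_C = 1/(ωC) = 5.04 Ω
Net reactance X = X_L − X_C = -3.11 Ω
Z = 3.60 − j3.11 Ω
|Z| = √(3.60² + 3.11²) = 4.76 Ω
∠Z = arctan(-3.11/3.60) = -40.8°
I = V/|Z| = 33.6 A
P = VI cos φ = 160 × 33.6 × cos(-40.8°) = 4.08 kW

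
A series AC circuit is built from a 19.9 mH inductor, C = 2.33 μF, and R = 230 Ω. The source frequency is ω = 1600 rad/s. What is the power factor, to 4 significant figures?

X_L = ωL = 31.84 Ω
X_C = 1/(ωC) = 268.2 Ω
Net reactance X = X_L − X_C = -236.4 Ω
Z = 230.0 − j236.4 Ω
|Z| = √(230.0² + 236.4²) = 329.8 Ω
∠Z = arctan(-236.4/230.0) = -45.79°
cos φ = cos(-45.79°) = 0.6973

0.6973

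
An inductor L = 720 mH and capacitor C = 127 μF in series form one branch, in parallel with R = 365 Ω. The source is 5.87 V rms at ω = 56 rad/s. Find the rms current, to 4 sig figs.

X_L = ωL = 40.32 Ω
X_C = 1/(ωC) = 140.6 Ω
Branch 1: Z₁ = R = 365.0 Ω
Branch 2 (series LC): Z₂ = j(X_L − X_C) = −j100.3 Ω
Parallel: Z = Z₁Z₂/(Z₁+Z₂), |Z| = 96.70 Ω, ∠Z = -74.64°
I = V/|Z| = 5.87/96.70 = 60.70 mA

60.70 mA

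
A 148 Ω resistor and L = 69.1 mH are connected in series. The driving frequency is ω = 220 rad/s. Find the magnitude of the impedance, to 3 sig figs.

149 Ω

X_L = ωL = 15.2 Ω
Z = 148 + j15.2 Ω
|Z| = √(148² + 15.2²) = 149 Ω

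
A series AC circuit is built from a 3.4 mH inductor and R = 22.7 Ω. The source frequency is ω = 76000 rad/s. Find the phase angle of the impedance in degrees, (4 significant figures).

84.98°

X_L = ωL = 258.4 Ω
Z = 22.70 + j258.4 Ω
|Z| = √(22.70² + 258.4²) = 259.4 Ω
∠Z = arctan(258.4/22.70) = 84.98°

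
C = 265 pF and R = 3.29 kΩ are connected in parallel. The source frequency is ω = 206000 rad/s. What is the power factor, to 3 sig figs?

0.984

X_C = 1/(ωC) = 18300 Ω
Parallel: admittances add. Y = 1/R + jωC
Y = (0.000304 + j5.46e-05) S
|Y| = 0.000309 S → |Z| = 1/|Y| = 3240 Ω, ∠Z = −∠Y = -10.2°
cos φ = cos(-10.2°) = 0.984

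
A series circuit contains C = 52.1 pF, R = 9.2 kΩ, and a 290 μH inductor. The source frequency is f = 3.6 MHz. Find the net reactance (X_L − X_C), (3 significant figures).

ω = 2πf = 2.262e+07 rad/s
X_L = ωL = 6560 Ω
X_C = 1/(ωC) = 849 Ω
X = 6560 − 849 = 5710 Ω

5710 Ω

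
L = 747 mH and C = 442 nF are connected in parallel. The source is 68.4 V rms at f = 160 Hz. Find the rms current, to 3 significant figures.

ω = 2πf = 1005 rad/s
X_L = ωL = 751 Ω
X_C = 1/(ωC) = 2250 Ω
Parallel: admittances add. Y = 1/(jωL) + jωC
Y = (0 − j0.000887) S
|Y| = 0.000887 S → |Z| = 1/|Y| = 1130 Ω, ∠Z = −∠Y = 90.0°
I = V/|Z| = 68.4/1130 = 60.7 mA

60.7 mA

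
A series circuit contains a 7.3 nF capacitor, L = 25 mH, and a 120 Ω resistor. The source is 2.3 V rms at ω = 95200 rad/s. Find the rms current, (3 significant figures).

2.42 mA

X_L = ωL = 2380 Ω
X_C = 1/(ωC) = 1440 Ω
Net reactance X = X_L − X_C = 941 Ω
Z = 120 + j941 Ω
|Z| = √(120² + 941²) = 949 Ω
I = V/|Z| = 2.3/949 = 2.42 mA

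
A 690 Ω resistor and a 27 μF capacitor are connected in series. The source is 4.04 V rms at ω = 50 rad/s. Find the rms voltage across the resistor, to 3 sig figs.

X_C = 1/(ωC) = 741 Ω
Z = 690 − j741 Ω
|Z| = √(690² + 741²) = 1010 Ω
I = V/|Z| = 3.99 mA
V_R = I·|Z_R| = 0.00399 × 690 = 2.75 V

2.75 V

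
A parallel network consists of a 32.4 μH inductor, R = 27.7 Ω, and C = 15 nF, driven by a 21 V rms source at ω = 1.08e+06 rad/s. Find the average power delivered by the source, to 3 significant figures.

15.9 W

X_L = ωL = 35.0 Ω
X_C = 1/(ωC) = 61.7 Ω
Parallel: admittances add. Y = 1/R + 1/(jωL) + jωC
Y = (0.0361 − j0.0124) S
|Y| = 0.0382 S → |Z| = 1/|Y| = 26.2 Ω, ∠Z = −∠Y = 18.9°
I = V/|Z| = 801 mA
P = VI cos φ = 21 × 0.801 × cos(18.9°) = 15.9 W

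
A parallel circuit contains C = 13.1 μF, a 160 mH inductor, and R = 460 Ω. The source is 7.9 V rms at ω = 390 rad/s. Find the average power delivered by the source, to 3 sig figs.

136 mW

X_L = ωL = 62.4 Ω
X_C = 1/(ωC) = 196 Ω
Parallel: admittances add. Y = 1/R + 1/(jωL) + jωC
Y = (0.00217 − j0.0109) S
|Y| = 0.0111 S → |Z| = 1/|Y| = 89.8 Ω, ∠Z = −∠Y = 78.7°
I = V/|Z| = 87.9 mA
P = VI cos φ = 7.9 × 0.0879 × cos(78.7°) = 136 mW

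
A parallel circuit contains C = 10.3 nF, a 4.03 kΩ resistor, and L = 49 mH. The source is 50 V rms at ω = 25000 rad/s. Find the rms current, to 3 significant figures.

X_L = ωL = 1220 Ω
X_C = 1/(ωC) = 3880 Ω
Parallel: admittances add. Y = 1/R + 1/(jωL) + jωC
Y = (0.000248 − j0.000559) S
|Y| = 0.000611 S → |Z| = 1/|Y| = 1640 Ω, ∠Z = −∠Y = 66.1°
I = V/|Z| = 50/1640 = 30.6 mA

30.6 mA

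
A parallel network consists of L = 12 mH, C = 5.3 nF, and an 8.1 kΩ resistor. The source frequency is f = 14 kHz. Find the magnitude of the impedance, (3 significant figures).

ω = 2πf = 87960 rad/s
X_L = ωL = 1060 Ω
X_C = 1/(ωC) = 2140 Ω
Parallel: admittances add. Y = 1/R + 1/(jωL) + jωC
Y = (0.000123 − j0.000481) S
|Y| = 0.000497 S → |Z| = 1/|Y| = 2010 Ω, ∠Z = −∠Y = 75.6°

2010 Ω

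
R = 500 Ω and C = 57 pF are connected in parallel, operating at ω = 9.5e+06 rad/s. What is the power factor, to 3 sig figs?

X_C = 1/(ωC) = 1850 Ω
Parallel: admittances add. Y = 1/R + jωC
Y = (0.00200 + j0.000541) S
|Y| = 0.00207 S → |Z| = 1/|Y| = 483 Ω, ∠Z = −∠Y = -15.1°
cos φ = cos(-15.1°) = 0.965

0.965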